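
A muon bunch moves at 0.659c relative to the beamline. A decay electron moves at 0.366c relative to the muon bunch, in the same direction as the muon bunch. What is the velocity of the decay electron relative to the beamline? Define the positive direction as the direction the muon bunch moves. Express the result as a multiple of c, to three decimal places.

0.826c

With v = 0.659 and u' = 0.366 (in units of c),
u = (u' + v)/(1 + u'v/c²):
u = (0.366 + 0.659) / (1 + 0.366·0.659) = 1.0250/1.2412 = 0.8258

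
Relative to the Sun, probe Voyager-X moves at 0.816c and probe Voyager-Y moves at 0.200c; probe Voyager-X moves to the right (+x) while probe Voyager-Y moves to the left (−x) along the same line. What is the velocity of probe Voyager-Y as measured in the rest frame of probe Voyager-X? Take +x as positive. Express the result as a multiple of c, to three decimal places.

-0.873c

β_A = 0.816, β_B = -0.200.
Transform to A's frame with the inverse velocity-addition law: u' = (u − v)/(1 − uv/c²), taking u = β_B and v = β_A.
u' = (-0.200 − 0.816) / (1 − (0.816)(-0.200)) = -1.0160/1.1632 = -0.8735.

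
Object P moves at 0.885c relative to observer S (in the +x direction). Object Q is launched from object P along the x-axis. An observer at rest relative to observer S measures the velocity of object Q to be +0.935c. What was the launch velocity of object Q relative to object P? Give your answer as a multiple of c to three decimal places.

+0.290c

Invert the composition law: u' = (u − v)/(1 − uv/c²).
u' = (0.935 − 0.885) / (1 − (0.935)(0.885)) = 0.0500/0.1725 = 0.2898.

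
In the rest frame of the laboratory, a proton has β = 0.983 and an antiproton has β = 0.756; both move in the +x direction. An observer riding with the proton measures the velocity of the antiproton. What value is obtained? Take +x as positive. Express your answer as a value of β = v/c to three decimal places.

β = -0.884

β_A = 0.983, β_B = 0.756.
Transform to A's frame with the inverse velocity-addition law: u' = (u − v)/(1 − uv/c²), taking u = β_B and v = β_A.
u' = (0.756 − 0.983) / (1 − (0.983)(0.756)) = -0.2270/0.2569 = -0.8838.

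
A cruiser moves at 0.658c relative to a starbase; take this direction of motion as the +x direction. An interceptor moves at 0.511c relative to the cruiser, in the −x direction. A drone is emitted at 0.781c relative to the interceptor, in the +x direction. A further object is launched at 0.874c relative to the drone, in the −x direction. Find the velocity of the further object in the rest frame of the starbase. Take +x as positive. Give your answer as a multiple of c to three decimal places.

Apply u = (u' + v)/(1 + u'v/c²) successively, working outward toward the starbase.
Start: velocity of the cruiser relative to the starbase = 0.6580c.
Compose with the interceptor (u' = -0.511 in the cruiser frame): u_1 = (-0.511 + 0.658) / (1 + (-0.511)·0.658) = 0.1470/0.6638 = 0.2215.
Compose with the drone (u' = 0.781 in the interceptor frame): u_2 = (0.781 + 0.221) / (1 + 0.781·0.221) = 1.0025/1.1730 = 0.8546.
Compose with the further object (u' = -0.874 in the drone frame): u_3 = (-0.874 + 0.855) / (1 + (-0.874)·0.855) = -0.0194/0.2530 = -0.0765.

-0.076c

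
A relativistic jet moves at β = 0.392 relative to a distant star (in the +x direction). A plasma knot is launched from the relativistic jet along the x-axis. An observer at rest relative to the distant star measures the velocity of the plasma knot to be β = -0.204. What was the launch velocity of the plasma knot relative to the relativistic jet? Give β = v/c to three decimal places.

β = -0.552

Invert the composition law: u' = (u − v)/(1 − uv/c²).
u' = (-0.204 − 0.392) / (1 − (-0.204)(0.392)) = -0.5960/1.0800 = -0.5519.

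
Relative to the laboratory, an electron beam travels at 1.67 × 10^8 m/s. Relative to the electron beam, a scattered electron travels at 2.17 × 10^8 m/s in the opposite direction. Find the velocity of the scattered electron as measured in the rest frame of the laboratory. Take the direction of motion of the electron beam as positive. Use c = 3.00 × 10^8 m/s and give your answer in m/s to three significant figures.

In units of c (dividing by 3.00 × 10^8 m/s): v = 0.557, u' = -0.723.
u = (u' + v)/(1 + u'v/c²):
u = (-0.723 + 0.557) / (1 + (-0.723)·0.557) = -0.1667/0.5973 = -0.2790
(Galilean addition would give -0.167c.)
Converting back: u = -0.2790 × 3.00 × 10^8 m/s.

-8.37 × 10^7 m/s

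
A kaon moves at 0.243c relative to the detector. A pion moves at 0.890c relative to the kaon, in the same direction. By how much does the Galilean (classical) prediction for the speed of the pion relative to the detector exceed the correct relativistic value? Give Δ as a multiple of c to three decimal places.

Δ = 0.201c

Galilean: u_cl = 0.890 + 0.243 = 1.1330.
Relativistic: u_rel = (0.890 + 0.243) / (1 + 0.890·0.243) = 1.1330/1.2163 = 0.9315.
Δ = 1.1330 − 0.9315 = 0.2015.
(The classical prediction exceeds c; the relativistic result does not.)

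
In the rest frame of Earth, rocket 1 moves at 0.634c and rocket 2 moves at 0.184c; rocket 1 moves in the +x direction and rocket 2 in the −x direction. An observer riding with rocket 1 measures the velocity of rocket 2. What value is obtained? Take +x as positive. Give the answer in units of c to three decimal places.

-0.733c

β_A = 0.634, β_B = -0.184.
Transform to A's frame with the inverse velocity-addition law: u' = (u − v)/(1 − uv/c²), taking u = β_B and v = β_A.
u' = (-0.184 − 0.634) / (1 − (0.634)(-0.184)) = -0.8180/1.1167 = -0.7325.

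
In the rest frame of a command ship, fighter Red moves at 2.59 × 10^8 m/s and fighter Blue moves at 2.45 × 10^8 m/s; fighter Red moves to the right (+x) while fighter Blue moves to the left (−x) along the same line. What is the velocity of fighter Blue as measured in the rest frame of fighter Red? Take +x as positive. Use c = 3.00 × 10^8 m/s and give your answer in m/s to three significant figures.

β_A = 0.863, β_B = -0.817 (dividing each by c = 3.00 × 10^8 m/s).
Transform to A's frame with the inverse velocity-addition law: u' = (u − v)/(1 − uv/c²), taking u = β_B and v = β_A.
u' = (-0.817 − 0.863) / (1 − (0.863)(-0.817)) = -1.6800/1.7051 = -0.9853.
u' = -0.9853 × 3.00 × 10^8 m/s.

-2.96 × 10^8 m/s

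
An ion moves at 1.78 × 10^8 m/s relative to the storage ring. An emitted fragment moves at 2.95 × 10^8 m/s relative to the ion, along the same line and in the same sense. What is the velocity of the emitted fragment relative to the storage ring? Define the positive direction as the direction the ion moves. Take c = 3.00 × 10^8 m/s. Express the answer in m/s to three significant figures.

In units of c (dividing by 3.00 × 10^8 m/s): v = 0.593, u' = 0.983.
u = (u' + v)/(1 + u'v/c²):
u = (0.983 + 0.593) / (1 + 0.983·0.593) = 1.5767/1.5834 = 0.9957
(Galilean addition would give +1.577c, exceeding c.)
Converting back: u = 0.9957 × 3.00 × 10^8 m/s.

2.99 × 10^8 m/s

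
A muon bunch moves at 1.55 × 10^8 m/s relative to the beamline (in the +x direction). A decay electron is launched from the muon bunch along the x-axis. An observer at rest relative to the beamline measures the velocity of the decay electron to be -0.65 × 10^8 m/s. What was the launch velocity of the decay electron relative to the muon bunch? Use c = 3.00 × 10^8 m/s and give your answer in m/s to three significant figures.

-1.98 × 10^8 m/s

v = 0.517c, u = -0.217c.
Invert the composition law: u' = (u − v)/(1 − uv/c²).
u' = (-0.217 − 0.517) / (1 − (-0.217)(0.517)) = -0.7333/1.1119 = -0.6595.
u' = -0.6595 × 3.00 × 10^8 m/s.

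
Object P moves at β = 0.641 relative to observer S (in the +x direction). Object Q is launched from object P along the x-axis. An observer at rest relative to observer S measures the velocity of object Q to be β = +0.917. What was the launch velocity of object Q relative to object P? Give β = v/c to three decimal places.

β = +0.670

Invert the composition law: u' = (u − v)/(1 − uv/c²).
u' = (0.917 − 0.641) / (1 − (0.917)(0.641)) = 0.2760/0.4122 = 0.6696.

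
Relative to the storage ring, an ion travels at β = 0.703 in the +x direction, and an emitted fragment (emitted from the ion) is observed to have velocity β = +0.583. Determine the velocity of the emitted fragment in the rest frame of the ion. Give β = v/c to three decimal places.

β = -0.203

Invert the composition law: u' = (u − v)/(1 − uv/c²).
u' = (0.583 − 0.703) / (1 − (0.583)(0.703)) = -0.1200/0.5902 = -0.2033.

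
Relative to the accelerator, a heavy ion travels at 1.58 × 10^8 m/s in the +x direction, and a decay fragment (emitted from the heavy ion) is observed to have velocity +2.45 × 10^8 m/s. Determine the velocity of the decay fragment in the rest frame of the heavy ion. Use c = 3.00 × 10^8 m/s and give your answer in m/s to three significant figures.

v = 0.527c, u = 0.817c.
Invert the composition law: u' = (u − v)/(1 − uv/c²).
u' = (0.817 − 0.527) / (1 − (0.817)(0.527)) = 0.2900/0.5699 = 0.5089.
u' = 0.5089 × 3.00 × 10^8 m/s.

+1.53 × 10^8 m/s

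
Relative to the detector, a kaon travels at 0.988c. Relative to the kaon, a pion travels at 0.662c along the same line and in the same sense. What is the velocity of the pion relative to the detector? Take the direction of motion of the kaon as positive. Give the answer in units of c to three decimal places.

With v = 0.988 and u' = 0.662 (in units of c),
u = (u' + v)/(1 + u'v/c²):
u = (0.662 + 0.988) / (1 + 0.662·0.988) = 1.6500/1.6541 = 0.9975
(Galilean addition would give +1.650c, exceeding c.)

0.998c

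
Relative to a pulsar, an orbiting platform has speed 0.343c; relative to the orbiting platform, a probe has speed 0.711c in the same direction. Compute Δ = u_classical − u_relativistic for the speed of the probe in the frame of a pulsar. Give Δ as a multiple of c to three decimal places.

Galilean: u_cl = 0.711 + 0.343 = 1.0540.
Relativistic: u_rel = (0.711 + 0.343) / (1 + 0.711·0.343) = 1.0540/1.2439 = 0.8474.
Δ = 1.0540 − 0.8474 = 0.2066.
(The classical prediction exceeds c; the relativistic result does not.)

Δ = 0.207c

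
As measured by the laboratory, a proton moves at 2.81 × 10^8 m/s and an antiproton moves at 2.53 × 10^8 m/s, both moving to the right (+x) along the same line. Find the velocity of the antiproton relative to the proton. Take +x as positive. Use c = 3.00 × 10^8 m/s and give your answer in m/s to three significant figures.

β_A = 0.937, β_B = 0.843 (dividing each by c = 3.00 × 10^8 m/s).
Transform to A's frame with the inverse velocity-addition law: u' = (u − v)/(1 − uv/c²), taking u = β_B and v = β_A.
u' = (0.843 − 0.937) / (1 − (0.937)(0.843)) = -0.0933/0.2101 = -0.4443.
u' = -0.4443 × 3.00 × 10^8 m/s.

-1.33 × 10^8 m/s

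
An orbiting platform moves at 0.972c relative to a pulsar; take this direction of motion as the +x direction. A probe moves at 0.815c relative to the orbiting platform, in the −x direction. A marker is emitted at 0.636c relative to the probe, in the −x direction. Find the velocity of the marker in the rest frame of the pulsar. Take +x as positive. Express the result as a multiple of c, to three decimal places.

+0.230c

Apply u = (u' + v)/(1 + u'v/c²) successively, working outward toward the pulsar.
Start: velocity of the orbiting platform relative to the pulsar = 0.9720c.
Compose with the probe (u' = -0.815 in the orbiting platform frame): u_1 = (-0.815 + 0.972) / (1 + (-0.815)·0.972) = 0.1570/0.2078 = 0.7555.
Compose with the marker (u' = -0.636 in the probe frame): u_2 = (-0.636 + 0.755) / (1 + (-0.636)·0.755) = 0.1195/0.5195 = 0.2299.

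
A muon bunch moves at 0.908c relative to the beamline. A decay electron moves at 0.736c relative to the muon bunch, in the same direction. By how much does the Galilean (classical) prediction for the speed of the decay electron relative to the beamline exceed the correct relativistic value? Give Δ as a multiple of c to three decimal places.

Δ = 0.659c

Galilean: u_cl = 0.736 + 0.908 = 1.6440.
Relativistic: u_rel = (0.736 + 0.908) / (1 + 0.736·0.908) = 1.6440/1.6683 = 0.9854.
Δ = 1.6440 − 0.9854 = 0.6586.
(The classical prediction exceeds c; the relativistic result does not.)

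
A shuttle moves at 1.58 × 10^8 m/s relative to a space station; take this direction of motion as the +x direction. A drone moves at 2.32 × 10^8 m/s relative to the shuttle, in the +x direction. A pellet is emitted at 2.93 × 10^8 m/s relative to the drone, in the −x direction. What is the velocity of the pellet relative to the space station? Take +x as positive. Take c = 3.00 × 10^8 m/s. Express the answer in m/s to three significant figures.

-1.62 × 10^8 m/s

Apply u = (u' + v)/(1 + u'v/c²) successively, working outward toward the space station.
(Dividing each given speed by c = 3.00 × 10^8 m/s to work in units of c.)
Start: velocity of the shuttle relative to the space station = 0.5267c.
Compose with the drone (u' = 0.773 in the shuttle frame): u_1 = (0.773 + 0.527) / (1 + 0.773·0.527) = 1.3000/1.4073 = 0.9238.
Compose with the pellet (u' = -0.977 in the drone frame): u_2 = (-0.977 + 0.924) / (1 + (-0.977)·0.924) = -0.0529/0.0978 = -0.5410.
So u = -0.5410 × 3.00 × 10^8 m/s.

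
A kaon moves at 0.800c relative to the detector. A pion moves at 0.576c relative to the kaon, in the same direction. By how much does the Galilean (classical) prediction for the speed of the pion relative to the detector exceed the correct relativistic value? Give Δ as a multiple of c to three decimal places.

Δ = 0.434c

Galilean: u_cl = 0.576 + 0.800 = 1.3760.
Relativistic: u_rel = (0.576 + 0.800) / (1 + 0.576·0.800) = 1.3760/1.4608 = 0.9419.
Δ = 1.3760 − 0.9419 = 0.4341.
(The classical prediction exceeds c; the relativistic result does not.)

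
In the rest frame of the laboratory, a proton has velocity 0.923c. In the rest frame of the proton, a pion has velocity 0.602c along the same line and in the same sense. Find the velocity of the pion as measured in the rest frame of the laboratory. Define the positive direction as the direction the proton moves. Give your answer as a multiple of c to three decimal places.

0.980c

With v = 0.923 and u' = 0.602 (in units of c),
u = (u' + v)/(1 + u'v/c²):
u = (0.602 + 0.923) / (1 + 0.602·0.923) = 1.5250/1.5556 = 0.9803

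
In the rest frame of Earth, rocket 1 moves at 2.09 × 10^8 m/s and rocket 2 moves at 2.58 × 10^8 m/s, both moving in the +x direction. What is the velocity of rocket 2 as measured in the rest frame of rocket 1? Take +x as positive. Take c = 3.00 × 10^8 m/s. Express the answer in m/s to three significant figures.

+1.22 × 10^8 m/s

β_A = 0.697, β_B = 0.860 (dividing each by c = 3.00 × 10^8 m/s).
Transform to A's frame with the inverse velocity-addition law: u' = (u − v)/(1 − uv/c²), taking u = β_B and v = β_A.
u' = (0.860 − 0.697) / (1 − (0.697)(0.860)) = 0.1633/0.4009 = 0.4075.
u' = 0.4075 × 3.00 × 10^8 m/s.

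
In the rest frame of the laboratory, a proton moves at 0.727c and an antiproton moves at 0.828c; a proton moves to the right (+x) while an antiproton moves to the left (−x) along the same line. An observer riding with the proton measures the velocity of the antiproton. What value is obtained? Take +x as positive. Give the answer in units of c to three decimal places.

β_A = 0.727, β_B = -0.828.
Transform to A's frame with the inverse velocity-addition law: u' = (u − v)/(1 − uv/c²), taking u = β_B and v = β_A.
u' = (-0.828 − 0.727) / (1 − (0.727)(-0.828)) = -1.5550/1.6020 = -0.9707.

-0.971c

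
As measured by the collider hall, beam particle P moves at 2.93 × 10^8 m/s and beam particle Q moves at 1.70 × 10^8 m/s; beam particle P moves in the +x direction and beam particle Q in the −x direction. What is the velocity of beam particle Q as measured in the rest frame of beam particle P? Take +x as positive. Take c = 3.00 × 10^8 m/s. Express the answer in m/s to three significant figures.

β_A = 0.977, β_B = -0.567 (dividing each by c = 3.00 × 10^8 m/s).
Transform to A's frame with the inverse velocity-addition law: u' = (u − v)/(1 − uv/c²), taking u = β_B and v = β_A.
u' = (-0.567 − 0.977) / (1 − (0.977)(-0.567)) = -1.5433/1.5534 = -0.9935.
u' = -0.9935 × 3.00 × 10^8 m/s.

-2.98 × 10^8 m/s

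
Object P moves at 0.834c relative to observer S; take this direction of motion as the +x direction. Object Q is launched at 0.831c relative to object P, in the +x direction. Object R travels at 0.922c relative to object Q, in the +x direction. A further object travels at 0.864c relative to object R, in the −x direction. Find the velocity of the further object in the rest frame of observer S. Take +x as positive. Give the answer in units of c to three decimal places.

Apply u = (u' + v)/(1 + u'v/c²) successively, working outward toward observer S.
Start: velocity of object P relative to observer S = 0.8340c.
Compose with object Q (u' = 0.831 in object P frame): u_1 = (0.831 + 0.834) / (1 + 0.831·0.834) = 1.6650/1.6931 = 0.9834.
Compose with object R (u' = 0.922 in object Q frame): u_2 = (0.922 + 0.983) / (1 + 0.922·0.983) = 1.9054/1.9067 = 0.9993.
Compose with the further object (u' = -0.864 in object R frame): u_3 = (-0.864 + 0.999) / (1 + (-0.864)·0.999) = 0.1353/0.1366 = 0.9907.

+0.991c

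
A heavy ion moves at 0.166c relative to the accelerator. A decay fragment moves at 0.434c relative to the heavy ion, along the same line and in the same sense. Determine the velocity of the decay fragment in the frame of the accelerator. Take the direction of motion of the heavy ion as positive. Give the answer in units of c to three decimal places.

With v = 0.166 and u' = 0.434 (in units of c),
u = (u' + v)/(1 + u'v/c²):
u = (0.434 + 0.166) / (1 + 0.434·0.166) = 0.6000/1.0720 = 0.5597

0.560c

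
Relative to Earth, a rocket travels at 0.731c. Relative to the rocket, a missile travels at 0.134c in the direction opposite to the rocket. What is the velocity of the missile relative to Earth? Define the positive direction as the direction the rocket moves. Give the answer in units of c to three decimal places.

With v = 0.731 and u' = -0.134 (in units of c),
u = (u' + v)/(1 + u'v/c²):
u = (-0.134 + 0.731) / (1 + (-0.134)·0.731) = 0.5970/0.9020 = 0.6618
(Galilean addition would give +0.597c.)

+0.662c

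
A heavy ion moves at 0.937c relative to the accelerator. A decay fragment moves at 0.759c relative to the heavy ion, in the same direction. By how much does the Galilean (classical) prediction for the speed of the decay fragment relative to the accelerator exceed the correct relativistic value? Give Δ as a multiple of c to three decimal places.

Δ = 0.705c

Galilean: u_cl = 0.759 + 0.937 = 1.6960.
Relativistic: u_rel = (0.759 + 0.937) / (1 + 0.759·0.937) = 1.6960/1.7112 = 0.9911.
Δ = 1.6960 − 0.9911 = 0.7049.
(The classical prediction exceeds c; the relativistic result does not.)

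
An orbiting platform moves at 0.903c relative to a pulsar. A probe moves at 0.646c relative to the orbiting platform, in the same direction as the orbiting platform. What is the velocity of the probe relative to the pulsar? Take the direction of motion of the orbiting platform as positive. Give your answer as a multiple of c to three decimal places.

With v = 0.903 and u' = 0.646 (in units of c),
u = (u' + v)/(1 + u'v/c²):
u = (0.646 + 0.903) / (1 + 0.646·0.903) = 1.5490/1.5833 = 0.9783
(Galilean addition would give +1.549c, exceeding c.)

0.978c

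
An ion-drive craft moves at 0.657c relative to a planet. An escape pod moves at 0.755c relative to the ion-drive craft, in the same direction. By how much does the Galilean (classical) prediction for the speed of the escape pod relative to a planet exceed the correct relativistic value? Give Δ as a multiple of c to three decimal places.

Galilean: u_cl = 0.755 + 0.657 = 1.4120.
Relativistic: u_rel = (0.755 + 0.657) / (1 + 0.755·0.657) = 1.4120/1.4960 = 0.9438.
Δ = 1.4120 − 0.9438 = 0.4682.
(The classical prediction exceeds c; the relativistic result does not.)

Δ = 0.468c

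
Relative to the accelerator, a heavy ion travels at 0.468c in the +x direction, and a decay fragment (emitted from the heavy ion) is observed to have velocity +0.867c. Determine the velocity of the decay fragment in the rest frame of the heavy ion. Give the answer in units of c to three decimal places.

Invert the composition law: u' = (u − v)/(1 − uv/c²).
u' = (0.867 − 0.468) / (1 − (0.867)(0.468)) = 0.3990/0.5942 = 0.6714.

+0.671c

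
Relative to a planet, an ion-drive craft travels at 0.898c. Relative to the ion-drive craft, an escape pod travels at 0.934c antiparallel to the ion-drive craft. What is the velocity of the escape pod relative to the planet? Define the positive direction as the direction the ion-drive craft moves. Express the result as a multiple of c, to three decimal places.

With v = 0.898 and u' = -0.934 (in units of c),
u = (u' + v)/(1 + u'v/c²):
u = (-0.934 + 0.898) / (1 + (-0.934)·0.898) = -0.0360/0.1613 = -0.2232

-0.223c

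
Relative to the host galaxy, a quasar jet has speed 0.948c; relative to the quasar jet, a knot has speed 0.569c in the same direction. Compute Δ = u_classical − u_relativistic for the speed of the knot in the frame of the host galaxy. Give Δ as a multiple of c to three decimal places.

Galilean: u_cl = 0.569 + 0.948 = 1.5170.
Relativistic: u_rel = (0.569 + 0.948) / (1 + 0.569·0.948) = 1.5170/1.5394 = 0.9854.
Δ = 1.5170 − 0.9854 = 0.5316.
(The classical prediction exceeds c; the relativistic result does not.)

Δ = 0.532c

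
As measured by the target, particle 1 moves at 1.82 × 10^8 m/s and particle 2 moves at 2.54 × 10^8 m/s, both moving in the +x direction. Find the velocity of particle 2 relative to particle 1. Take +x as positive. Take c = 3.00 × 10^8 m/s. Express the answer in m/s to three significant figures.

β_A = 0.607, β_B = 0.847 (dividing each by c = 3.00 × 10^8 m/s).
Transform to A's frame with the inverse velocity-addition law: u' = (u − v)/(1 − uv/c²), taking u = β_B and v = β_A.
u' = (0.847 − 0.607) / (1 − (0.607)(0.847)) = 0.2400/0.4864 = 0.4935.
u' = 0.4935 × 3.00 × 10^8 m/s.

+1.48 × 10^8 m/s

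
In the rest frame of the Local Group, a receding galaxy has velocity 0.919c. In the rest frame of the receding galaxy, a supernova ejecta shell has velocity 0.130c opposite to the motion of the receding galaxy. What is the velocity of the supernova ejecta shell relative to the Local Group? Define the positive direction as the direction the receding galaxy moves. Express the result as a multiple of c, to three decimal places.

+0.896c

With v = 0.919 and u' = -0.130 (in units of c),
u = (u' + v)/(1 + u'v/c²):
u = (-0.130 + 0.919) / (1 + (-0.130)·0.919) = 0.7890/0.8805 = 0.8961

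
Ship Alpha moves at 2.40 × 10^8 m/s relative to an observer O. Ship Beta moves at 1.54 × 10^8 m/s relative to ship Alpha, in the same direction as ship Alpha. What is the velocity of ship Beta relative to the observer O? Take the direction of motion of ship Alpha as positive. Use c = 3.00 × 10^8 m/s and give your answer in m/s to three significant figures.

In units of c (dividing by 3.00 × 10^8 m/s): v = 0.800, u' = 0.513.
u = (u' + v)/(1 + u'v/c²):
u = (0.513 + 0.800) / (1 + 0.513·0.800) = 1.3133/1.4107 = 0.9310
(Galilean addition would give +1.313c, exceeding c.)
Converting back: u = 0.9310 × 3.00 × 10^8 m/s.

2.79 × 10^8 m/s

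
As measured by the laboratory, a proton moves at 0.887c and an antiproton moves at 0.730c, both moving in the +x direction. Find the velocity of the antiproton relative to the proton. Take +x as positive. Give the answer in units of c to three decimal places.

-0.445c

β_A = 0.887, β_B = 0.730.
Transform to A's frame with the inverse velocity-addition law: u' = (u − v)/(1 − uv/c²), taking u = β_B and v = β_A.
u' = (0.730 − 0.887) / (1 − (0.887)(0.730)) = -0.1570/0.3525 = -0.4454.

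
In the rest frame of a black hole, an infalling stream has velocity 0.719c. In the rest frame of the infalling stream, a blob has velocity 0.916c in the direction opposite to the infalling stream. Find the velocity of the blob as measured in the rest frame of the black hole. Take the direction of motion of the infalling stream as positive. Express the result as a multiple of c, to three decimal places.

-0.577c

With v = 0.719 and u' = -0.916 (in units of c),
u = (u' + v)/(1 + u'v/c²):
u = (-0.916 + 0.719) / (1 + (-0.916)·0.719) = -0.1970/0.3414 = -0.5770
(Galilean addition would give -0.197c.)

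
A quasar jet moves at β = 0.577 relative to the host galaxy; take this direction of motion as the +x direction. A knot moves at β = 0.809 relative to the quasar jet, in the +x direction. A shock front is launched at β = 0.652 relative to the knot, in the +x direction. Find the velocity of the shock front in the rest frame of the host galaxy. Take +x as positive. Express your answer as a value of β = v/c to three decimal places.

Apply u = (u' + v)/(1 + u'v/c²) successively, working outward toward the host galaxy.
Start: velocity of the quasar jet relative to the host galaxy = 0.5770c.
Compose with the knot (u' = 0.809 in the quasar jet frame): u_1 = (0.809 + 0.577) / (1 + 0.809·0.577) = 1.3860/1.4668 = 0.9449.
Compose with the shock front (u' = 0.652 in the knot frame): u_2 = (0.652 + 0.945) / (1 + 0.652·0.945) = 1.5969/1.6161 = 0.9881.

β = 0.988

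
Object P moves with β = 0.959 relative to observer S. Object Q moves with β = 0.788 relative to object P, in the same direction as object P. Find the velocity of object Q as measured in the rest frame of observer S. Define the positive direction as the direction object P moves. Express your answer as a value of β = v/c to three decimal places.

β = 0.995

With v = 0.959 and u' = 0.788 (in units of c),
u = (u' + v)/(1 + u'v/c²):
u = (0.788 + 0.959) / (1 + 0.788·0.959) = 1.7470/1.7557 = 0.9950
(Galilean addition would give +1.747c, exceeding c.)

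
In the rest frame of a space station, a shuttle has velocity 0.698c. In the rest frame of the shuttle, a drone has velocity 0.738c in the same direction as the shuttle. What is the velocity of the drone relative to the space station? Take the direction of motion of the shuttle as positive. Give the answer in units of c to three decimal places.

With v = 0.698 and u' = 0.738 (in units of c),
u = (u' + v)/(1 + u'v/c²):
u = (0.738 + 0.698) / (1 + 0.738·0.698) = 1.4360/1.5151 = 0.9478
(Galilean addition would give +1.436c, exceeding c.)

0.948c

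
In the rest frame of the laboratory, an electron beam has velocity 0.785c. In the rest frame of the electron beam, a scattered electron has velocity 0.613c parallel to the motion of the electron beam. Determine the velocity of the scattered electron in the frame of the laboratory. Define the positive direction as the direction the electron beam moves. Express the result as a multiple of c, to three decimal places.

With v = 0.785 and u' = 0.613 (in units of c),
u = (u' + v)/(1 + u'v/c²):
u = (0.613 + 0.785) / (1 + 0.613·0.785) = 1.3980/1.4812 = 0.9438

0.944c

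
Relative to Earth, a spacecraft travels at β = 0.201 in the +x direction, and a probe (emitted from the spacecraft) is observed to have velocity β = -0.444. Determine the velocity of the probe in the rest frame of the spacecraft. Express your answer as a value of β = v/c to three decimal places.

β = -0.592

Invert the composition law: u' = (u − v)/(1 − uv/c²).
u' = (-0.444 − 0.201) / (1 − (-0.444)(0.201)) = -0.6450/1.0892 = -0.5922.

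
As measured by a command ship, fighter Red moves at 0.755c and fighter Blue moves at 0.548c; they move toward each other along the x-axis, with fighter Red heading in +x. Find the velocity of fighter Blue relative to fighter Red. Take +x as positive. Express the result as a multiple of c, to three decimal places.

-0.922c

β_A = 0.755, β_B = -0.548.
Transform to A's frame with the inverse velocity-addition law: u' = (u − v)/(1 − uv/c²), taking u = β_B and v = β_A.
u' = (-0.548 − 0.755) / (1 − (0.755)(-0.548)) = -1.3030/1.4137 = -0.9217.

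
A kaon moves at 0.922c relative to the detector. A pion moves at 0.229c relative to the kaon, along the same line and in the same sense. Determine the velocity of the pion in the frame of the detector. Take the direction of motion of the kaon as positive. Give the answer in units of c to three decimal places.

With v = 0.922 and u' = 0.229 (in units of c),
u = (u' + v)/(1 + u'v/c²):
u = (0.229 + 0.922) / (1 + 0.229·0.922) = 1.1510/1.2111 = 0.9503

0.950c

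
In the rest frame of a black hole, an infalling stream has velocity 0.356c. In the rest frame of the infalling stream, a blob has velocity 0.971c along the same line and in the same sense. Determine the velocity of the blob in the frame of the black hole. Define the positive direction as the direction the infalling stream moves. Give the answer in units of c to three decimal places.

With v = 0.356 and u' = 0.971 (in units of c),
u = (u' + v)/(1 + u'v/c²):
u = (0.971 + 0.356) / (1 + 0.971·0.356) = 1.3270/1.3457 = 0.9861
(Galilean addition would give +1.327c, exceeding c.)

0.986c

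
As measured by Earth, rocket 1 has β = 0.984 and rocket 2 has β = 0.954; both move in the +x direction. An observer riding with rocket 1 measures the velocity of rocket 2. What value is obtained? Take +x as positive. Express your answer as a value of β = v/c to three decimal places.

β_A = 0.984, β_B = 0.954.
Transform to A's frame with the inverse velocity-addition law: u' = (u − v)/(1 − uv/c²), taking u = β_B and v = β_A.
u' = (0.954 − 0.984) / (1 − (0.984)(0.954)) = -0.0300/0.0613 = -0.4897.

β = -0.490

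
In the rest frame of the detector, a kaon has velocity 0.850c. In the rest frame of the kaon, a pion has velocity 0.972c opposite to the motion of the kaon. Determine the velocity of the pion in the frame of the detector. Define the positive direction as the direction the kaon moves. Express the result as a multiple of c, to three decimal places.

-0.702c

With v = 0.850 and u' = -0.972 (in units of c),
u = (u' + v)/(1 + u'v/c²):
u = (-0.972 + 0.850) / (1 + (-0.972)·0.850) = -0.1220/0.1738 = -0.7020
(Galilean addition would give -0.122c.)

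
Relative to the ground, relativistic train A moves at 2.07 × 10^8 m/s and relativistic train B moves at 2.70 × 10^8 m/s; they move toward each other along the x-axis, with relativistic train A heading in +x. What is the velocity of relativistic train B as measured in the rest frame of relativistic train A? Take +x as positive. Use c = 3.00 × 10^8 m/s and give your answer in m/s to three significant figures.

β_A = 0.690, β_B = -0.900 (dividing each by c = 3.00 × 10^8 m/s).
Transform to A's frame with the inverse velocity-addition law: u' = (u − v)/(1 − uv/c²), taking u = β_B and v = β_A.
u' = (-0.900 − 0.690) / (1 − (0.690)(-0.900)) = -1.5900/1.6210 = -0.9809.
u' = -0.9809 × 3.00 × 10^8 m/s.

-2.94 × 10^8 m/s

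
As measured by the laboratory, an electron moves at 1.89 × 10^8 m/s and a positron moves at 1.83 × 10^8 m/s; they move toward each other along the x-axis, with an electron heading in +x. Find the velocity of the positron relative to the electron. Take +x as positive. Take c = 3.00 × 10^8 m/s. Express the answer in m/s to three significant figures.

β_A = 0.630, β_B = -0.610 (dividing each by c = 3.00 × 10^8 m/s).
Transform to A's frame with the inverse velocity-addition law: u' = (u − v)/(1 − uv/c²), taking u = β_B and v = β_A.
u' = (-0.610 − 0.630) / (1 − (0.630)(-0.610)) = -1.2400/1.3843 = -0.8958.
u' = -0.8958 × 3.00 × 10^8 m/s.

-2.69 × 10^8 m/s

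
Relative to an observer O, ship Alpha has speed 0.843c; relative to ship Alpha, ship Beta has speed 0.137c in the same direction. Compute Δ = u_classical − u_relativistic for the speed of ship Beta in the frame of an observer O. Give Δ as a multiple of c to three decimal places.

Δ = 0.101c

Galilean: u_cl = 0.137 + 0.843 = 0.9800.
Relativistic: u_rel = (0.137 + 0.843) / (1 + 0.137·0.843) = 0.9800/1.1155 = 0.8785.
Δ = 0.9800 − 0.8785 = 0.1015.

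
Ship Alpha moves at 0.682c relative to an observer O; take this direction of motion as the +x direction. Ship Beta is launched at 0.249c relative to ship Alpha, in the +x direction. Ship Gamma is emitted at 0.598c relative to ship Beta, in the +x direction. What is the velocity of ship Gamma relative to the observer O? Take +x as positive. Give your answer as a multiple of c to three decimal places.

Apply u = (u' + v)/(1 + u'v/c²) successively, working outward toward the observer O.
Start: velocity of ship Alpha relative to the observer O = 0.6820c.
Compose with ship Beta (u' = 0.249 in ship Alpha frame): u_1 = (0.249 + 0.682) / (1 + 0.249·0.682) = 0.9310/1.1698 = 0.7959.
Compose with ship Gamma (u' = 0.598 in ship Beta frame): u_2 = (0.598 + 0.796) / (1 + 0.598·0.796) = 1.3939/1.4759 = 0.9444.

0.944c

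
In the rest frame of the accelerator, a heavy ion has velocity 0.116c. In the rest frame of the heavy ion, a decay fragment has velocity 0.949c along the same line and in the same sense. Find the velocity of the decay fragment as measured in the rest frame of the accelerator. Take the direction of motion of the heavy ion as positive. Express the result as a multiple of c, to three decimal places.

With v = 0.116 and u' = 0.949 (in units of c),
u = (u' + v)/(1 + u'v/c²):
u = (0.949 + 0.116) / (1 + 0.949·0.116) = 1.0650/1.1101 = 0.9594

0.959c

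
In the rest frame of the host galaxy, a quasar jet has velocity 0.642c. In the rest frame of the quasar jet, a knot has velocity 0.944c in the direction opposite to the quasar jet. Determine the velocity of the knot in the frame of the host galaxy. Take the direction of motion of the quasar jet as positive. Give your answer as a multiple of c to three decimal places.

With v = 0.642 and u' = -0.944 (in units of c),
u = (u' + v)/(1 + u'v/c²):
u = (-0.944 + 0.642) / (1 + (-0.944)·0.642) = -0.3020/0.3940 = -0.7666

-0.767c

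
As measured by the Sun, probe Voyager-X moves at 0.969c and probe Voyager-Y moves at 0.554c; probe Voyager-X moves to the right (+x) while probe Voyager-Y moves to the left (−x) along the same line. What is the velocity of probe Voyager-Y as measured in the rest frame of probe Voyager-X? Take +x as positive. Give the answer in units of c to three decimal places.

-0.991c

β_A = 0.969, β_B = -0.554.
Transform to A's frame with the inverse velocity-addition law: u' = (u − v)/(1 − uv/c²), taking u = β_B and v = β_A.
u' = (-0.554 − 0.969) / (1 − (0.969)(-0.554)) = -1.5230/1.5368 = -0.9910.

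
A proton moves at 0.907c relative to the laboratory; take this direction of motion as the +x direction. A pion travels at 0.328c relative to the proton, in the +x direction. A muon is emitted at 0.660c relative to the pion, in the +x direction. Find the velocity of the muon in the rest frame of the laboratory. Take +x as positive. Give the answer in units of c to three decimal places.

0.990c

Apply u = (u' + v)/(1 + u'v/c²) successively, working outward toward the laboratory.
Start: velocity of the proton relative to the laboratory = 0.9070c.
Compose with the pion (u' = 0.328 in the proton frame): u_1 = (0.328 + 0.907) / (1 + 0.328·0.907) = 1.2350/1.2975 = 0.9518.
Compose with the muon (u' = 0.660 in the pion frame): u_2 = (0.660 + 0.952) / (1 + 0.660·0.952) = 1.6118/1.6282 = 0.9899.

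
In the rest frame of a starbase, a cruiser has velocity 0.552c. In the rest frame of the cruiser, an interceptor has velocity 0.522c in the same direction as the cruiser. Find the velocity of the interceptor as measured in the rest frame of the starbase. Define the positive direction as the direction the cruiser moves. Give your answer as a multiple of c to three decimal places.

0.834c

With v = 0.552 and u' = 0.522 (in units of c),
u = (u' + v)/(1 + u'v/c²):
u = (0.522 + 0.552) / (1 + 0.522·0.552) = 1.0740/1.2881 = 0.8338
(Galilean addition would give +1.074c, exceeding c.)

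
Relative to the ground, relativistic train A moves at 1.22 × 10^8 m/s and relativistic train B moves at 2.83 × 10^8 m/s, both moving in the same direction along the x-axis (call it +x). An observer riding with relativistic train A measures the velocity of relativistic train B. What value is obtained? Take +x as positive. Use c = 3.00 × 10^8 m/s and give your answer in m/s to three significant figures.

+2.61 × 10^8 m/s

β_A = 0.407, β_B = 0.943 (dividing each by c = 3.00 × 10^8 m/s).
Transform to A's frame with the inverse velocity-addition law: u' = (u − v)/(1 − uv/c²), taking u = β_B and v = β_A.
u' = (0.943 − 0.407) / (1 − (0.407)(0.943)) = 0.5367/0.6164 = 0.8707.
u' = 0.8707 × 3.00 × 10^8 m/s.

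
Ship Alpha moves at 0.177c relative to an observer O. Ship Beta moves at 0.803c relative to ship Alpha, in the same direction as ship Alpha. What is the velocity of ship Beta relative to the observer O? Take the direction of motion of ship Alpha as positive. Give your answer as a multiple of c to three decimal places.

0.858c

With v = 0.177 and u' = 0.803 (in units of c),
u = (u' + v)/(1 + u'v/c²):
u = (0.803 + 0.177) / (1 + 0.803·0.177) = 0.9800/1.1421 = 0.8580
(Galilean addition would give +0.980c.)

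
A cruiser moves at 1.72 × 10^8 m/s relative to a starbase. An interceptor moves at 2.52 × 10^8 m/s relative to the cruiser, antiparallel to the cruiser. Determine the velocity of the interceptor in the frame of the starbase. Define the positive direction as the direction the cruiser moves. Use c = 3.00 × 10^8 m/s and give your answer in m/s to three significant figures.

In units of c (dividing by 3.00 × 10^8 m/s): v = 0.573, u' = -0.840.
u = (u' + v)/(1 + u'v/c²):
u = (-0.840 + 0.573) / (1 + (-0.840)·0.573) = -0.2667/0.5184 = -0.5144
Converting back: u = -0.5144 × 3.00 × 10^8 m/s.

-1.54 × 10^8 m/s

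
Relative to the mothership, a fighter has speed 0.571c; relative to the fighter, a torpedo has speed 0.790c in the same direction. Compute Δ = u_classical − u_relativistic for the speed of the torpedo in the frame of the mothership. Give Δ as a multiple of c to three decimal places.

Δ = 0.423c

Galilean: u_cl = 0.790 + 0.571 = 1.3610.
Relativistic: u_rel = (0.790 + 0.571) / (1 + 0.790·0.571) = 1.3610/1.4511 = 0.9379.
Δ = 1.3610 − 0.9379 = 0.4231.
(The classical prediction exceeds c; the relativistic result does not.)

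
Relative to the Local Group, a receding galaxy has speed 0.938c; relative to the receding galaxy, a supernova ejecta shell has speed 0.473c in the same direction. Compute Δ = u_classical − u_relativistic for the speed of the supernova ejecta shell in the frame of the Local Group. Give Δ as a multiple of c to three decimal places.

Δ = 0.434c

Galilean: u_cl = 0.473 + 0.938 = 1.4110.
Relativistic: u_rel = (0.473 + 0.938) / (1 + 0.473·0.938) = 1.4110/1.4437 = 0.9774.
Δ = 1.4110 − 0.9774 = 0.4336.
(The classical prediction exceeds c; the relativistic result does not.)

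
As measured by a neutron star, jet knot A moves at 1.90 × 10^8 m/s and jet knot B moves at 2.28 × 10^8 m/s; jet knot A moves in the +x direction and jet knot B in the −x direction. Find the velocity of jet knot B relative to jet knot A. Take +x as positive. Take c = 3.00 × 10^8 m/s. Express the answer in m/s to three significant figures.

-2.82 × 10^8 m/s

β_A = 0.633, β_B = -0.760 (dividing each by c = 3.00 × 10^8 m/s).
Transform to A's frame with the inverse velocity-addition law: u' = (u − v)/(1 − uv/c²), taking u = β_B and v = β_A.
u' = (-0.760 − 0.633) / (1 − (0.633)(-0.760)) = -1.3933/1.4813 = -0.9406.
u' = -0.9406 × 3.00 × 10^8 m/s.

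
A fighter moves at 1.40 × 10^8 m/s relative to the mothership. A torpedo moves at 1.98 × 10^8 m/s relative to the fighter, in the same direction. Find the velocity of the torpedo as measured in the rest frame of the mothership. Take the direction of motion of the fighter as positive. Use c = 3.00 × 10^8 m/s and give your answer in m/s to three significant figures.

In units of c (dividing by 3.00 × 10^8 m/s): v = 0.467, u' = 0.660.
u = (u' + v)/(1 + u'v/c²):
u = (0.660 + 0.467) / (1 + 0.660·0.467) = 1.1267/1.3080 = 0.8614
(Galilean addition would give +1.127c, exceeding c.)
Converting back: u = 0.8614 × 3.00 × 10^8 m/s.

2.58 × 10^8 m/s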